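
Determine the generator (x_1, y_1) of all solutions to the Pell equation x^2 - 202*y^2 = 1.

(x, y) = (19731763, 1388322)

First expand sqrt(202) as a continued fraction. With x_i = (sqrt(202) + m_i)/d_i and (m_0, d_0) = (0, 1): a_0 = floor(sqrt(202)) = 14, since 14^2 = 196 <= 202 < 225 = 15^2.
Iterate m_{i+1} = d_i*a_i - m_i, d_{i+1} = (202 - m_{i+1}^2)/d_i, a_{i+1} = floor((a_0 + m_{i+1})/d_{i+1}):
  m_1 = 1*14 - 0 = 14, d_1 = (202 - 14^2)/1 = 6/1 = 6, a_1 = floor((14 + 14)/6) = 4.
  m_2 = 6*4 - 14 = 10, d_2 = (202 - 10^2)/6 = 102/6 = 17, a_2 = floor((14 + 10)/17) = 1.
  m_3 = 17*1 - 10 = 7, d_3 = (202 - 7^2)/17 = 153/17 = 9, a_3 = floor((14 + 7)/9) = 2.
  m_4 = 9*2 - 7 = 11, d_4 = (202 - 11^2)/9 = 81/9 = 9, a_4 = floor((14 + 11)/9) = 2.
  m_5 = 9*2 - 11 = 7, d_5 = (202 - 7^2)/9 = 153/9 = 17, a_5 = floor((14 + 7)/17) = 1.
  m_6 = 17*1 - 7 = 10, d_6 = (202 - 10^2)/17 = 102/17 = 6, a_6 = floor((14 + 10)/6) = 4.
  m_7 = 6*4 - 10 = 14, d_7 = (202 - 14^2)/6 = 6/6 = 1, a_7 = floor((14 + 14)/1) = 28.
  m_8 = 1*28 - 14 = 14, d_8 = (202 - 14^2)/1 = 6/1 = 6: (m_8, d_8) = (m_1, d_1) = (14, 6), so from here the quotients repeat a_1, ..., a_7; the period length is 7.
So sqrt(202) = [14; (4, 1, 2, 2, 1, 4, 28)] with period length k = 7.
k is odd, so (p_{k-1}, q_{k-1}) only solves x^2 - 202y^2 = -1 and the fundamental solution of x^2 - 202y^2 = 1 is (p_{2k-1}, q_{2k-1}) = (p_13, q_13); compute convergents through index 13, running through the period twice.
Convergents (p_i = a_i*p_{i-1} + p_{i-2}, q_i = a_i*q_{i-1} + q_{i-2} with p_{-2}=0, p_{-1}=1, q_{-2}=1, q_{-1}=0):
  i=0: a_0=14, p_0 = 14*1 + 0 = 14, q_0 = 14*0 + 1 = 1.
  i=1: a_1=4, p_1 = 4*14 + 1 = 57, q_1 = 4*1 + 0 = 4.
  i=2: a_2=1, p_2 = 1*57 + 14 = 71, q_2 = 1*4 + 1 = 5.
  i=3: a_3=2, p_3 = 2*71 + 57 = 199, q_3 = 2*5 + 4 = 14.
  i=4: a_4=2, p_4 = 2*199 + 71 = 469, q_4 = 2*14 + 5 = 33.
  i=5: a_5=1, p_5 = 1*469 + 199 = 668, q_5 = 1*33 + 14 = 47.
  i=6: a_6=4, p_6 = 4*668 + 469 = 3141, q_6 = 4*47 + 33 = 221.
  i=7: a_7=28, p_7 = 28*3141 + 668 = 88616, q_7 = 28*221 + 47 = 6235.
  i=8: a_8=4, p_8 = 4*88616 + 3141 = 357605, q_8 = 4*6235 + 221 = 25161.
  i=9: a_9=1, p_9 = 1*357605 + 88616 = 446221, q_9 = 1*25161 + 6235 = 31396.
  i=10: a_10=2, p_10 = 2*446221 + 357605 = 1250047, q_10 = 2*31396 + 25161 = 87953.
  i=11: a_11=2, p_11 = 2*1250047 + 446221 = 2946315, q_11 = 2*87953 + 31396 = 207302.
  i=12: a_12=1, p_12 = 1*2946315 + 1250047 = 4196362, q_12 = 1*207302 + 87953 = 295255.
  i=13: a_13=4, p_13 = 4*4196362 + 2946315 = 19731763, q_13 = 4*295255 + 207302 = 1388322.
Indeed p_6^2 - 202*q_6^2 = 9865881 - 9865882 = -1, not +1.
Check: 19731763^2 - 202*1388322^2 = 389342471088169 - 389342471088168 = 1, so (x, y) = (19731763, 1388322) solves the equation, and by the theorem it is the least positive solution.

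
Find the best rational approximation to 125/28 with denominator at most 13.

58/13

Expand x = 125/28 as a continued fraction with the Euclidean algorithm:
  125 = 4*28 + 13, so a_0 = 4.
  28 = 2*13 + 2, so a_1 = 2.
  13 = 6*2 + 1, so a_2 = 6.
  2 = 2*1 + 0, so a_3 = 2.
so x = [4; 2, 6, 2].
Convergents (p_i = a_i*p_{i-1} + p_{i-2}, q_i = a_i*q_{i-1} + q_{i-2} with p_{-2}=0, p_{-1}=1, q_{-2}=1, q_{-1}=0), until the denominator exceeds 13:
  i=0: a_0=4, p_0 = 4*1 + 0 = 4, q_0 = 4*0 + 1 = 1.
  i=1: a_1=2, p_1 = 2*4 + 1 = 9, q_1 = 2*1 + 0 = 2.
  i=2: a_2=6, p_2 = 6*9 + 4 = 58, q_2 = 6*2 + 1 = 13.
  i=3: a_3=2, p_3 = 2*58 + 9 = 125, q_3 = 2*13 + 2 = 28.
q_3 = 28 > 13, so the last convergent with denominator <= 13 is p_2/q_2 = 58/13.
The closest fraction with denominator <= 13 is either p_2/q_2 or the intermediate fraction (k*p_2 + p_1)/(k*q_2 + q_1) with the largest k >= 1 whose denominator stays <= 13; these approach x as k grows, and every other convergent or intermediate fraction in range is farther away.
Largest k: floor((13 - q_1)/q_2) = floor((13 - 2)/13) = 0.
Since k = 0, no intermediate fraction beyond p_2/q_2 has denominator <= 13, so the convergent 58/13 is the closest (its error is |125*13 - 58*28|/(28*13) = 1/364).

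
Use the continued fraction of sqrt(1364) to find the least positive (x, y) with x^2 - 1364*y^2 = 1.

First expand sqrt(1364) as a continued fraction. With x_i = (sqrt(1364) + m_i)/d_i and (m_0, d_0) = (0, 1): a_0 = floor(sqrt(1364)) = 36, since 36^2 = 1296 <= 1364 < 1369 = 37^2.
Iterate m_{i+1} = d_i*a_i - m_i, d_{i+1} = (1364 - m_{i+1}^2)/d_i, a_{i+1} = floor((a_0 + m_{i+1})/d_{i+1}):
  m_1 = 1*36 - 0 = 36, d_1 = (1364 - 36^2)/1 = 68/1 = 68, a_1 = floor((36 + 36)/68) = 1.
  m_2 = 68*1 - 36 = 32, d_2 = (1364 - 32^2)/68 = 340/68 = 5, a_2 = floor((36 + 32)/5) = 13.
  m_3 = 5*13 - 32 = 33, d_3 = (1364 - 33^2)/5 = 275/5 = 55, a_3 = floor((36 + 33)/55) = 1.
  m_4 = 55*1 - 33 = 22, d_4 = (1364 - 22^2)/55 = 880/55 = 16, a_4 = floor((36 + 22)/16) = 3.
  m_5 = 16*3 - 22 = 26, d_5 = (1364 - 26^2)/16 = 688/16 = 43, a_5 = floor((36 + 26)/43) = 1.
  m_6 = 43*1 - 26 = 17, d_6 = (1364 - 17^2)/43 = 1075/43 = 25, a_6 = floor((36 + 17)/25) = 2.
  m_7 = 25*2 - 17 = 33, d_7 = (1364 - 33^2)/25 = 275/25 = 11, a_7 = floor((36 + 33)/11) = 6.
  m_8 = 11*6 - 33 = 33, d_8 = (1364 - 33^2)/11 = 275/11 = 25, a_8 = floor((36 + 33)/25) = 2.
  m_9 = 25*2 - 33 = 17, d_9 = (1364 - 17^2)/25 = 1075/25 = 43, a_9 = floor((36 + 17)/43) = 1.
  m_10 = 43*1 - 17 = 26, d_10 = (1364 - 26^2)/43 = 688/43 = 16, a_10 = floor((36 + 26)/16) = 3.
  m_11 = 16*3 - 26 = 22, d_11 = (1364 - 22^2)/16 = 880/16 = 55, a_11 = floor((36 + 22)/55) = 1.
  m_12 = 55*1 - 22 = 33, d_12 = (1364 - 33^2)/55 = 275/55 = 5, a_12 = floor((36 + 33)/5) = 13.
  m_13 = 5*13 - 33 = 32, d_13 = (1364 - 32^2)/5 = 340/5 = 68, a_13 = floor((36 + 32)/68) = 1.
  m_14 = 68*1 - 32 = 36, d_14 = (1364 - 36^2)/68 = 68/68 = 1, a_14 = floor((36 + 36)/1) = 72.
  m_15 = 1*72 - 36 = 36, d_15 = (1364 - 36^2)/1 = 68/1 = 68: (m_15, d_15) = (m_1, d_1) = (36, 68), so from here the quotients repeat a_1, ..., a_14; the period length is 14.
So sqrt(1364) = [36; (1, 13, 1, 3, 1, 2, 6, 2, 1, 3, 1, 13, 1, 72)] with period length k = 14.
k is even, so the fundamental solution of x^2 - 1364y^2 = 1 is (p_{k-1}, q_{k-1}) = (p_13, q_13); compute convergents through index 13.
Convergents (p_i = a_i*p_{i-1} + p_{i-2}, q_i = a_i*q_{i-1} + q_{i-2} with p_{-2}=0, p_{-1}=1, q_{-2}=1, q_{-1}=0):
  i=0: a_0=36, p_0 = 36*1 + 0 = 36, q_0 = 36*0 + 1 = 1.
  i=1: a_1=1, p_1 = 1*36 + 1 = 37, q_1 = 1*1 + 0 = 1.
  i=2: a_2=13, p_2 = 13*37 + 36 = 517, q_2 = 13*1 + 1 = 14.
  i=3: a_3=1, p_3 = 1*517 + 37 = 554, q_3 = 1*14 + 1 = 15.
  i=4: a_4=3, p_4 = 3*554 + 517 = 2179, q_4 = 3*15 + 14 = 59.
  i=5: a_5=1, p_5 = 1*2179 + 554 = 2733, q_5 = 1*59 + 15 = 74.
  i=6: a_6=2, p_6 = 2*2733 + 2179 = 7645, q_6 = 2*74 + 59 = 207.
  i=7: a_7=6, p_7 = 6*7645 + 2733 = 48603, q_7 = 6*207 + 74 = 1316.
  i=8: a_8=2, p_8 = 2*48603 + 7645 = 104851, q_8 = 2*1316 + 207 = 2839.
  i=9: a_9=1, p_9 = 1*104851 + 48603 = 153454, q_9 = 1*2839 + 1316 = 4155.
  i=10: a_10=3, p_10 = 3*153454 + 104851 = 565213, q_10 = 3*4155 + 2839 = 15304.
  i=11: a_11=1, p_11 = 1*565213 + 153454 = 718667, q_11 = 1*15304 + 4155 = 19459.
  i=12: a_12=13, p_12 = 13*718667 + 565213 = 9907884, q_12 = 13*19459 + 15304 = 268271.
  i=13: a_13=1, p_13 = 1*9907884 + 718667 = 10626551, q_13 = 1*268271 + 19459 = 287730.
Check: 10626551^2 - 1364*287730^2 = 112923586155601 - 112923586155600 = 1, so (x, y) = (10626551, 287730) solves the equation, and by the theorem it is the least positive solution.

(x, y) = (10626551, 287730)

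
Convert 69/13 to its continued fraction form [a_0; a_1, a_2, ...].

[5; 3, 4]

Run the Euclidean algorithm on 69 and 13; the successive quotients are the partial quotients a_0, a_1, ... (each step inverts the fractional part left over by the previous one):
  69 = 5*13 + 4, so a_0 = 5.
  13 = 3*4 + 1, so a_1 = 3.
  4 = 4*1 + 0, so a_2 = 4.
The remainder reaches 0 after 3 divisions, so the expansion has 3 partial quotients, read off in order.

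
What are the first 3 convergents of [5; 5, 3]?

5/1, 26/5, 83/16

Using the convergent recurrence p_i = a_i*p_{i-1} + p_{i-2}, q_i = a_i*q_{i-1} + q_{i-2} with p_{-2}=0, p_{-1}=1, q_{-2}=1, q_{-1}=0:
  i=0: a_0=5, p_0 = 5*1 + 0 = 5, q_0 = 5*0 + 1 = 1.
  i=1: a_1=5, p_1 = 5*5 + 1 = 26, q_1 = 5*1 + 0 = 5.
  i=2: a_2=3, p_2 = 3*26 + 5 = 83, q_2 = 3*5 + 1 = 16.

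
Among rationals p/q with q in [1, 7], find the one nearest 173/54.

16/5

Expand x = 173/54 as a continued fraction with the Euclidean algorithm:
  173 = 3*54 + 11, so a_0 = 3.
  54 = 4*11 + 10, so a_1 = 4.
  11 = 1*10 + 1, so a_2 = 1.
  10 = 10*1 + 0, so a_3 = 10.
so x = [3; 4, 1, 10].
Convergents (p_i = a_i*p_{i-1} + p_{i-2}, q_i = a_i*q_{i-1} + q_{i-2} with p_{-2}=0, p_{-1}=1, q_{-2}=1, q_{-1}=0), until the denominator exceeds 7:
  i=0: a_0=3, p_0 = 3*1 + 0 = 3, q_0 = 3*0 + 1 = 1.
  i=1: a_1=4, p_1 = 4*3 + 1 = 13, q_1 = 4*1 + 0 = 4.
  i=2: a_2=1, p_2 = 1*13 + 3 = 16, q_2 = 1*4 + 1 = 5.
  i=3: a_3=10, p_3 = 10*16 + 13 = 173, q_3 = 10*5 + 4 = 54.
q_3 = 54 > 7, so the last convergent with denominator <= 7 is p_2/q_2 = 16/5.
The closest fraction with denominator <= 7 is either p_2/q_2 or the intermediate fraction (k*p_2 + p_1)/(k*q_2 + q_1) with the largest k >= 1 whose denominator stays <= 7; these approach x as k grows, and every other convergent or intermediate fraction in range is farther away.
Largest k: floor((7 - q_1)/q_2) = floor((7 - 4)/5) = 0.
Since k = 0, no intermediate fraction beyond p_2/q_2 has denominator <= 7, so the convergent 16/5 is the closest (its error is |173*5 - 16*54|/(54*5) = 1/270).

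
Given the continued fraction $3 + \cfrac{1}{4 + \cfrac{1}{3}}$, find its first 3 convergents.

3/1, 13/4, 42/13

Using the convergent recurrence p_i = a_i*p_{i-1} + p_{i-2}, q_i = a_i*q_{i-1} + q_{i-2} with p_{-2}=0, p_{-1}=1, q_{-2}=1, q_{-1}=0:
  i=0: a_0=3, p_0 = 3*1 + 0 = 3, q_0 = 3*0 + 1 = 1.
  i=1: a_1=4, p_1 = 4*3 + 1 = 13, q_1 = 4*1 + 0 = 4.
  i=2: a_2=3, p_2 = 3*13 + 3 = 42, q_2 = 3*4 + 1 = 13.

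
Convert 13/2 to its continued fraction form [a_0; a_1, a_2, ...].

Run the Euclidean algorithm on 13 and 2; the successive quotients are the partial quotients a_0, a_1, ... (each step inverts the fractional part left over by the previous one):
  13 = 6*2 + 1, so a_0 = 6.
  2 = 2*1 + 0, so a_1 = 2.
The remainder reaches 0 after 2 divisions, so the expansion has 2 partial quotients, read off in order.

[6; 2]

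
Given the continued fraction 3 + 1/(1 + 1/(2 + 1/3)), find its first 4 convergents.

Using the convergent recurrence p_i = a_i*p_{i-1} + p_{i-2}, q_i = a_i*q_{i-1} + q_{i-2} with p_{-2}=0, p_{-1}=1, q_{-2}=1, q_{-1}=0:
  i=0: a_0=3, p_0 = 3*1 + 0 = 3, q_0 = 3*0 + 1 = 1.
  i=1: a_1=1, p_1 = 1*3 + 1 = 4, q_1 = 1*1 + 0 = 1.
  i=2: a_2=2, p_2 = 2*4 + 3 = 11, q_2 = 2*1 + 1 = 3.
  i=3: a_3=3, p_3 = 3*11 + 4 = 37, q_3 = 3*3 + 1 = 10.

3/1, 4/1, 11/3, 37/10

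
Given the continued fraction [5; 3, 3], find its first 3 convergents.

5/1, 16/3, 53/10

Using the convergent recurrence p_i = a_i*p_{i-1} + p_{i-2}, q_i = a_i*q_{i-1} + q_{i-2} with p_{-2}=0, p_{-1}=1, q_{-2}=1, q_{-1}=0:
  i=0: a_0=5, p_0 = 5*1 + 0 = 5, q_0 = 5*0 + 1 = 1.
  i=1: a_1=3, p_1 = 3*5 + 1 = 16, q_1 = 3*1 + 0 = 3.
  i=2: a_2=3, p_2 = 3*16 + 5 = 53, q_2 = 3*3 + 1 = 10.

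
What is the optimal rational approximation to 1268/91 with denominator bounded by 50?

Expand x = 1268/91 as a continued fraction with the Euclidean algorithm:
  1268 = 13*91 + 85, so a_0 = 13.
  91 = 1*85 + 6, so a_1 = 1.
  85 = 14*6 + 1, so a_2 = 14.
  6 = 6*1 + 0, so a_3 = 6.
so x = [13; 1, 14, 6].
Convergents (p_i = a_i*p_{i-1} + p_{i-2}, q_i = a_i*q_{i-1} + q_{i-2} with p_{-2}=0, p_{-1}=1, q_{-2}=1, q_{-1}=0), until the denominator exceeds 50:
  i=0: a_0=13, p_0 = 13*1 + 0 = 13, q_0 = 13*0 + 1 = 1.
  i=1: a_1=1, p_1 = 1*13 + 1 = 14, q_1 = 1*1 + 0 = 1.
  i=2: a_2=14, p_2 = 14*14 + 13 = 209, q_2 = 14*1 + 1 = 15.
  i=3: a_3=6, p_3 = 6*209 + 14 = 1268, q_3 = 6*15 + 1 = 91.
q_3 = 91 > 50, so the last convergent with denominator <= 50 is p_2/q_2 = 209/15.
The closest fraction with denominator <= 50 is either p_2/q_2 or the intermediate fraction (k*p_2 + p_1)/(k*q_2 + q_1) with the largest k >= 1 whose denominator stays <= 50; these approach x as k grows, and every other convergent or intermediate fraction in range is farther away.
Largest k: floor((50 - q_1)/q_2) = floor((50 - 1)/15) = 3.
That gives (3*209 + 14)/(3*15 + 1) = 641/46.
Compare the errors: |x - 209/15| = |1268*15 - 209*91|/(91*15) = 1/1365, and |x - 641/46| = |1268*46 - 641*91|/(91*46) = 3/4186.
Cross-multiplying, 3*1365 = 4095 < 4186 = 1*4186, so 3/4186 is smaller: the intermediate fraction 641/46 is closer to x than 209/15.

641/46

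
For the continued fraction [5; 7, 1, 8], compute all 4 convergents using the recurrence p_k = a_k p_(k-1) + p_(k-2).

5/1, 36/7, 41/8, 364/71

Using the convergent recurrence p_i = a_i*p_{i-1} + p_{i-2}, q_i = a_i*q_{i-1} + q_{i-2} with p_{-2}=0, p_{-1}=1, q_{-2}=1, q_{-1}=0:
  i=0: a_0=5, p_0 = 5*1 + 0 = 5, q_0 = 5*0 + 1 = 1.
  i=1: a_1=7, p_1 = 7*5 + 1 = 36, q_1 = 7*1 + 0 = 7.
  i=2: a_2=1, p_2 = 1*36 + 5 = 41, q_2 = 1*7 + 1 = 8.
  i=3: a_3=8, p_3 = 8*41 + 36 = 364, q_3 = 8*8 + 7 = 71.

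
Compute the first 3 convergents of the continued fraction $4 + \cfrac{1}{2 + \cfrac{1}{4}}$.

Using the convergent recurrence p_i = a_i*p_{i-1} + p_{i-2}, q_i = a_i*q_{i-1} + q_{i-2} with p_{-2}=0, p_{-1}=1, q_{-2}=1, q_{-1}=0:
  i=0: a_0=4, p_0 = 4*1 + 0 = 4, q_0 = 4*0 + 1 = 1.
  i=1: a_1=2, p_1 = 2*4 + 1 = 9, q_1 = 2*1 + 0 = 2.
  i=2: a_2=4, p_2 = 4*9 + 4 = 40, q_2 = 4*2 + 1 = 9.

4/1, 9/2, 40/9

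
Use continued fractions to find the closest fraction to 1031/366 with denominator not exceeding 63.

Expand x = 1031/366 as a continued fraction with the Euclidean algorithm:
  1031 = 2*366 + 299, so a_0 = 2.
  366 = 1*299 + 67, so a_1 = 1.
  299 = 4*67 + 31, so a_2 = 4.
  67 = 2*31 + 5, so a_3 = 2.
  31 = 6*5 + 1, so a_4 = 6.
  5 = 5*1 + 0, so a_5 = 5.
so x = [2; 1, 4, 2, 6, 5].
Convergents (p_i = a_i*p_{i-1} + p_{i-2}, q_i = a_i*q_{i-1} + q_{i-2} with p_{-2}=0, p_{-1}=1, q_{-2}=1, q_{-1}=0), until the denominator exceeds 63:
  i=0: a_0=2, p_0 = 2*1 + 0 = 2, q_0 = 2*0 + 1 = 1.
  i=1: a_1=1, p_1 = 1*2 + 1 = 3, q_1 = 1*1 + 0 = 1.
  i=2: a_2=4, p_2 = 4*3 + 2 = 14, q_2 = 4*1 + 1 = 5.
  i=3: a_3=2, p_3 = 2*14 + 3 = 31, q_3 = 2*5 + 1 = 11.
  i=4: a_4=6, p_4 = 6*31 + 14 = 200, q_4 = 6*11 + 5 = 71.
q_4 = 71 > 63, so the last convergent with denominator <= 63 is p_3/q_3 = 31/11.
The closest fraction with denominator <= 63 is either p_3/q_3 or the intermediate fraction (k*p_3 + p_2)/(k*q_3 + q_2) with the largest k >= 1 whose denominator stays <= 63; these approach x as k grows, and every other convergent or intermediate fraction in range is farther away.
Largest k: floor((63 - q_2)/q_3) = floor((63 - 5)/11) = 5.
That gives (5*31 + 14)/(5*11 + 5) = 169/60.
Compare the errors: |x - 31/11| = |1031*11 - 31*366|/(366*11) = 5/4026, and |x - 169/60| = |1031*60 - 169*366|/(366*60) = 6/21960.
Cross-multiplying, 6*4026 = 24156 < 109800 = 5*21960, so 6/21960 is smaller: the intermediate fraction 169/60 is closer to x than 31/11.

169/60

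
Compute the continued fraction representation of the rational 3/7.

[0; 2, 3]

Run the Euclidean algorithm on 3 and 7; the successive quotients are the partial quotients a_0, a_1, ... (each step inverts the fractional part left over by the previous one):
  3 = 0*7 + 3, so a_0 = 0.
  7 = 2*3 + 1, so a_1 = 2.
  3 = 3*1 + 0, so a_2 = 3.
The remainder reaches 0 after 3 divisions, so the expansion has 3 partial quotients, read off in order.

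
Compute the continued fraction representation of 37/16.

Run the Euclidean algorithm on 37 and 16; the successive quotients are the partial quotients a_0, a_1, ... (each step inverts the fractional part left over by the previous one):
  37 = 2*16 + 5, so a_0 = 2.
  16 = 3*5 + 1, so a_1 = 3.
  5 = 5*1 + 0, so a_2 = 5.
The remainder reaches 0 after 3 divisions, so the expansion has 3 partial quotients, read off in order.

[2; 3, 5]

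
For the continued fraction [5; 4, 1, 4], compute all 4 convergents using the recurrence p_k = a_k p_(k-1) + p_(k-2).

Using the convergent recurrence p_i = a_i*p_{i-1} + p_{i-2}, q_i = a_i*q_{i-1} + q_{i-2} with p_{-2}=0, p_{-1}=1, q_{-2}=1, q_{-1}=0:
  i=0: a_0=5, p_0 = 5*1 + 0 = 5, q_0 = 5*0 + 1 = 1.
  i=1: a_1=4, p_1 = 4*5 + 1 = 21, q_1 = 4*1 + 0 = 4.
  i=2: a_2=1, p_2 = 1*21 + 5 = 26, q_2 = 1*4 + 1 = 5.
  i=3: a_3=4, p_3 = 4*26 + 21 = 125, q_3 = 4*5 + 4 = 24.

5/1, 21/4, 26/5, 125/24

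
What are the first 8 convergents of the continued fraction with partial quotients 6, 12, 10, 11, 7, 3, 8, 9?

6/1, 73/12, 736/121, 8169/1343, 57919/9522, 181926/29909, 1513327/248794, 13801869/2269055

Using the convergent recurrence p_i = a_i*p_{i-1} + p_{i-2}, q_i = a_i*q_{i-1} + q_{i-2} with p_{-2}=0, p_{-1}=1, q_{-2}=1, q_{-1}=0:
  i=0: a_0=6, p_0 = 6*1 + 0 = 6, q_0 = 6*0 + 1 = 1.
  i=1: a_1=12, p_1 = 12*6 + 1 = 73, q_1 = 12*1 + 0 = 12.
  i=2: a_2=10, p_2 = 10*73 + 6 = 736, q_2 = 10*12 + 1 = 121.
  i=3: a_3=11, p_3 = 11*736 + 73 = 8169, q_3 = 11*121 + 12 = 1343.
  i=4: a_4=7, p_4 = 7*8169 + 736 = 57919, q_4 = 7*1343 + 121 = 9522.
  i=5: a_5=3, p_5 = 3*57919 + 8169 = 181926, q_5 = 3*9522 + 1343 = 29909.
  i=6: a_6=8, p_6 = 8*181926 + 57919 = 1513327, q_6 = 8*29909 + 9522 = 248794.
  i=7: a_7=9, p_7 = 9*1513327 + 181926 = 13801869, q_7 = 9*248794 + 29909 = 2269055.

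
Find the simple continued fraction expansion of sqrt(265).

[16; (3, 1, 1, 2, 2, 1, 1, 3, 32)]

Write x_i = (sqrt(265) + m_i)/d_i with (m_0, d_0) = (0, 1). a_0 = floor(sqrt(265)) = 16, since 16^2 = 256 <= 265 < 289 = 17^2.
Iterate m_{i+1} = d_i*a_i - m_i, d_{i+1} = (265 - m_{i+1}^2)/d_i, a_{i+1} = floor((a_0 + m_{i+1})/d_{i+1}):
  m_1 = 1*16 - 0 = 16, d_1 = (265 - 16^2)/1 = 9/1 = 9, a_1 = floor((16 + 16)/9) = 3.
  m_2 = 9*3 - 16 = 11, d_2 = (265 - 11^2)/9 = 144/9 = 16, a_2 = floor((16 + 11)/16) = 1.
  m_3 = 16*1 - 11 = 5, d_3 = (265 - 5^2)/16 = 240/16 = 15, a_3 = floor((16 + 5)/15) = 1.
  m_4 = 15*1 - 5 = 10, d_4 = (265 - 10^2)/15 = 165/15 = 11, a_4 = floor((16 + 10)/11) = 2.
  m_5 = 11*2 - 10 = 12, d_5 = (265 - 12^2)/11 = 121/11 = 11, a_5 = floor((16 + 12)/11) = 2.
  m_6 = 11*2 - 12 = 10, d_6 = (265 - 10^2)/11 = 165/11 = 15, a_6 = floor((16 + 10)/15) = 1.
  m_7 = 15*1 - 10 = 5, d_7 = (265 - 5^2)/15 = 240/15 = 16, a_7 = floor((16 + 5)/16) = 1.
  m_8 = 16*1 - 5 = 11, d_8 = (265 - 11^2)/16 = 144/16 = 9, a_8 = floor((16 + 11)/9) = 3.
  m_9 = 9*3 - 11 = 16, d_9 = (265 - 16^2)/9 = 9/9 = 1, a_9 = floor((16 + 16)/1) = 32.
  m_10 = 1*32 - 16 = 16, d_10 = (265 - 16^2)/1 = 9/1 = 9: (m_10, d_10) = (m_1, d_1) = (16, 9), so from here the quotients repeat a_1, ..., a_9; the period length is 9.
Hence the expansion of sqrt(265) is a_0 = 16 followed by the repeating block 3, 1, 1, 2, 2, 1, 1, 3, 32 (period 9).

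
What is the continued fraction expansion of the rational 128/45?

[2; 1, 5, 2, 3]

Run the Euclidean algorithm on 128 and 45; the successive quotients are the partial quotients a_0, a_1, ... (each step inverts the fractional part left over by the previous one):
  128 = 2*45 + 38, so a_0 = 2.
  45 = 1*38 + 7, so a_1 = 1.
  38 = 5*7 + 3, so a_2 = 5.
  7 = 2*3 + 1, so a_3 = 2.
  3 = 3*1 + 0, so a_4 = 3.
The remainder reaches 0 after 5 divisions, so the expansion has 5 partial quotients, read off in order.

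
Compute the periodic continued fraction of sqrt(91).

Write x_i = (sqrt(91) + m_i)/d_i with (m_0, d_0) = (0, 1). a_0 = floor(sqrt(91)) = 9, since 9^2 = 81 <= 91 < 100 = 10^2.
Iterate m_{i+1} = d_i*a_i - m_i, d_{i+1} = (91 - m_{i+1}^2)/d_i, a_{i+1} = floor((a_0 + m_{i+1})/d_{i+1}):
  m_1 = 1*9 - 0 = 9, d_1 = (91 - 9^2)/1 = 10/1 = 10, a_1 = floor((9 + 9)/10) = 1.
  m_2 = 10*1 - 9 = 1, d_2 = (91 - 1^2)/10 = 90/10 = 9, a_2 = floor((9 + 1)/9) = 1.
  m_3 = 9*1 - 1 = 8, d_3 = (91 - 8^2)/9 = 27/9 = 3, a_3 = floor((9 + 8)/3) = 5.
  m_4 = 3*5 - 8 = 7, d_4 = (91 - 7^2)/3 = 42/3 = 14, a_4 = floor((9 + 7)/14) = 1.
  m_5 = 14*1 - 7 = 7, d_5 = (91 - 7^2)/14 = 42/14 = 3, a_5 = floor((9 + 7)/3) = 5.
  m_6 = 3*5 - 7 = 8, d_6 = (91 - 8^2)/3 = 27/3 = 9, a_6 = floor((9 + 8)/9) = 1.
  m_7 = 9*1 - 8 = 1, d_7 = (91 - 1^2)/9 = 90/9 = 10, a_7 = floor((9 + 1)/10) = 1.
  m_8 = 10*1 - 1 = 9, d_8 = (91 - 9^2)/10 = 10/10 = 1, a_8 = floor((9 + 9)/1) = 18.
  m_9 = 1*18 - 9 = 9, d_9 = (91 - 9^2)/1 = 10/1 = 10: (m_9, d_9) = (m_1, d_1) = (9, 10), so from here the quotients repeat a_1, ..., a_8; the period length is 8.
Hence the expansion of sqrt(91) is a_0 = 9 followed by the repeating block 1, 1, 5, 1, 5, 1, 1, 18 (period 8).

[9; (1, 1, 5, 1, 5, 1, 1, 18)]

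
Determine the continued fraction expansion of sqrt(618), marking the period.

[24; (1, 6, 8, 6, 1, 48)]

Write x_i = (sqrt(618) + m_i)/d_i with (m_0, d_0) = (0, 1). a_0 = floor(sqrt(618)) = 24, since 24^2 = 576 <= 618 < 625 = 25^2.
Iterate m_{i+1} = d_i*a_i - m_i, d_{i+1} = (618 - m_{i+1}^2)/d_i, a_{i+1} = floor((a_0 + m_{i+1})/d_{i+1}):
  m_1 = 1*24 - 0 = 24, d_1 = (618 - 24^2)/1 = 42/1 = 42, a_1 = floor((24 + 24)/42) = 1.
  m_2 = 42*1 - 24 = 18, d_2 = (618 - 18^2)/42 = 294/42 = 7, a_2 = floor((24 + 18)/7) = 6.
  m_3 = 7*6 - 18 = 24, d_3 = (618 - 24^2)/7 = 42/7 = 6, a_3 = floor((24 + 24)/6) = 8.
  m_4 = 6*8 - 24 = 24, d_4 = (618 - 24^2)/6 = 42/6 = 7, a_4 = floor((24 + 24)/7) = 6.
  m_5 = 7*6 - 24 = 18, d_5 = (618 - 18^2)/7 = 294/7 = 42, a_5 = floor((24 + 18)/42) = 1.
  m_6 = 42*1 - 18 = 24, d_6 = (618 - 24^2)/42 = 42/42 = 1, a_6 = floor((24 + 24)/1) = 48.
  m_7 = 1*48 - 24 = 24, d_7 = (618 - 24^2)/1 = 42/1 = 42: (m_7, d_7) = (m_1, d_1) = (24, 42), so from here the quotients repeat a_1, ..., a_6; the period length is 6.
Hence the expansion of sqrt(618) is a_0 = 24 followed by the repeating block 1, 6, 8, 6, 1, 48 (period 6).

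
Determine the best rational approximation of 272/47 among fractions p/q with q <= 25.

81/14

Expand x = 272/47 as a continued fraction with the Euclidean algorithm:
  272 = 5*47 + 37, so a_0 = 5.
  47 = 1*37 + 10, so a_1 = 1.
  37 = 3*10 + 7, so a_2 = 3.
  10 = 1*7 + 3, so a_3 = 1.
  7 = 2*3 + 1, so a_4 = 2.
  3 = 3*1 + 0, so a_5 = 3.
so x = [5; 1, 3, 1, 2, 3].
Convergents (p_i = a_i*p_{i-1} + p_{i-2}, q_i = a_i*q_{i-1} + q_{i-2} with p_{-2}=0, p_{-1}=1, q_{-2}=1, q_{-1}=0), until the denominator exceeds 25:
  i=0: a_0=5, p_0 = 5*1 + 0 = 5, q_0 = 5*0 + 1 = 1.
  i=1: a_1=1, p_1 = 1*5 + 1 = 6, q_1 = 1*1 + 0 = 1.
  i=2: a_2=3, p_2 = 3*6 + 5 = 23, q_2 = 3*1 + 1 = 4.
  i=3: a_3=1, p_3 = 1*23 + 6 = 29, q_3 = 1*4 + 1 = 5.
  i=4: a_4=2, p_4 = 2*29 + 23 = 81, q_4 = 2*5 + 4 = 14.
  i=5: a_5=3, p_5 = 3*81 + 29 = 272, q_5 = 3*14 + 5 = 47.
q_5 = 47 > 25, so the last convergent with denominator <= 25 is p_4/q_4 = 81/14.
The closest fraction with denominator <= 25 is either p_4/q_4 or the intermediate fraction (k*p_4 + p_3)/(k*q_4 + q_3) with the largest k >= 1 whose denominator stays <= 25; these approach x as k grows, and every other convergent or intermediate fraction in range is farther away.
Largest k: floor((25 - q_3)/q_4) = floor((25 - 5)/14) = 1.
That gives (1*81 + 29)/(1*14 + 5) = 110/19.
Compare the errors: |x - 81/14| = |272*14 - 81*47|/(47*14) = 1/658, and |x - 110/19| = |272*19 - 110*47|/(47*19) = 2/893.
Cross-multiplying, 1*893 = 893 < 1316 = 2*658, so 1/658 is smaller: the convergent 81/14 is closer to x than 110/19.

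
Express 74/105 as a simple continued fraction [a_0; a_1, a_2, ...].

Run the Euclidean algorithm on 74 and 105; the successive quotients are the partial quotients a_0, a_1, ... (each step inverts the fractional part left over by the previous one):
  74 = 0*105 + 74, so a_0 = 0.
  105 = 1*74 + 31, so a_1 = 1.
  74 = 2*31 + 12, so a_2 = 2.
  31 = 2*12 + 7, so a_3 = 2.
  12 = 1*7 + 5, so a_4 = 1.
  7 = 1*5 + 2, so a_5 = 1.
  5 = 2*2 + 1, so a_6 = 2.
  2 = 2*1 + 0, so a_7 = 2.
The remainder reaches 0 after 8 divisions, so the expansion has 8 partial quotients, read off in order.

[0; 1, 2, 2, 1, 1, 2, 2]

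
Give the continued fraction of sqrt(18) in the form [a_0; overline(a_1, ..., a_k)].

Write x_i = (sqrt(18) + m_i)/d_i with (m_0, d_0) = (0, 1). a_0 = floor(sqrt(18)) = 4, since 4^2 = 16 <= 18 < 25 = 5^2.
Iterate m_{i+1} = d_i*a_i - m_i, d_{i+1} = (18 - m_{i+1}^2)/d_i, a_{i+1} = floor((a_0 + m_{i+1})/d_{i+1}):
  m_1 = 1*4 - 0 = 4, d_1 = (18 - 4^2)/1 = 2/1 = 2, a_1 = floor((4 + 4)/2) = 4.
  m_2 = 2*4 - 4 = 4, d_2 = (18 - 4^2)/2 = 2/2 = 1, a_2 = floor((4 + 4)/1) = 8.
  m_3 = 1*8 - 4 = 4, d_3 = (18 - 4^2)/1 = 2/1 = 2: (m_3, d_3) = (m_1, d_1) = (4, 2), so from here the quotients repeat a_1, a_2; the period length is 2.
Hence the expansion of sqrt(18) is a_0 = 4 followed by the repeating block 4, 8 (period 2).

[4; overline(4, 8)]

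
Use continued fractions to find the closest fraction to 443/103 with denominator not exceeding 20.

Expand x = 443/103 as a continued fraction with the Euclidean algorithm:
  443 = 4*103 + 31, so a_0 = 4.
  103 = 3*31 + 10, so a_1 = 3.
  31 = 3*10 + 1, so a_2 = 3.
  10 = 10*1 + 0, so a_3 = 10.
so x = [4; 3, 3, 10].
Convergents (p_i = a_i*p_{i-1} + p_{i-2}, q_i = a_i*q_{i-1} + q_{i-2} with p_{-2}=0, p_{-1}=1, q_{-2}=1, q_{-1}=0), until the denominator exceeds 20:
  i=0: a_0=4, p_0 = 4*1 + 0 = 4, q_0 = 4*0 + 1 = 1.
  i=1: a_1=3, p_1 = 3*4 + 1 = 13, q_1 = 3*1 + 0 = 3.
  i=2: a_2=3, p_2 = 3*13 + 4 = 43, q_2 = 3*3 + 1 = 10.
  i=3: a_3=10, p_3 = 10*43 + 13 = 443, q_3 = 10*10 + 3 = 103.
q_3 = 103 > 20, so the last convergent with denominator <= 20 is p_2/q_2 = 43/10.
The closest fraction with denominator <= 20 is either p_2/q_2 or the intermediate fraction (k*p_2 + p_1)/(k*q_2 + q_1) with the largest k >= 1 whose denominator stays <= 20; these approach x as k grows, and every other convergent or intermediate fraction in range is farther away.
Largest k: floor((20 - q_1)/q_2) = floor((20 - 3)/10) = 1.
That gives (1*43 + 13)/(1*10 + 3) = 56/13.
Compare the errors: |x - 43/10| = |443*10 - 43*103|/(103*10) = 1/1030, and |x - 56/13| = |443*13 - 56*103|/(103*13) = 9/1339.
Cross-multiplying, 1*1339 = 1339 < 9270 = 9*1030, so 1/1030 is smaller: the convergent 43/10 is closer to x than 56/13.

43/10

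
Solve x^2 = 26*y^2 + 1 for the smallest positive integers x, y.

(x, y) = (51, 10)

First expand sqrt(26) as a continued fraction. With x_i = (sqrt(26) + m_i)/d_i and (m_0, d_0) = (0, 1): a_0 = floor(sqrt(26)) = 5, since 5^2 = 25 <= 26 < 36 = 6^2.
Iterate m_{i+1} = d_i*a_i - m_i, d_{i+1} = (26 - m_{i+1}^2)/d_i, a_{i+1} = floor((a_0 + m_{i+1})/d_{i+1}):
  m_1 = 1*5 - 0 = 5, d_1 = (26 - 5^2)/1 = 1/1 = 1, a_1 = floor((5 + 5)/1) = 10.
  m_2 = 1*10 - 5 = 5, d_2 = (26 - 5^2)/1 = 1/1 = 1: (m_2, d_2) = (m_1, d_1) = (5, 1), so from here the quotient a_1 repeats; the period length is 1.
So sqrt(26) = [5; (10)] with period length k = 1.
k is odd, so (p_{k-1}, q_{k-1}) only solves x^2 - 26y^2 = -1 and the fundamental solution of x^2 - 26y^2 = 1 is (p_{2k-1}, q_{2k-1}) = (p_1, q_1); compute convergents through index 1, running through the period twice.
Convergents (p_i = a_i*p_{i-1} + p_{i-2}, q_i = a_i*q_{i-1} + q_{i-2} with p_{-2}=0, p_{-1}=1, q_{-2}=1, q_{-1}=0):
  i=0: a_0=5, p_0 = 5*1 + 0 = 5, q_0 = 5*0 + 1 = 1.
  i=1: a_1=10, p_1 = 10*5 + 1 = 51, q_1 = 10*1 + 0 = 10.
Indeed p_0^2 - 26*q_0^2 = 25 - 26 = -1, not +1.
Check: 51^2 - 26*10^2 = 2601 - 2600 = 1, so (x, y) = (51, 10) solves the equation, and by the theorem it is the least positive solution.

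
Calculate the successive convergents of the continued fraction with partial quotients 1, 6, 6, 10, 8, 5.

1/1, 7/6, 43/37, 437/376, 3539/3045, 18132/15601

Using the convergent recurrence p_i = a_i*p_{i-1} + p_{i-2}, q_i = a_i*q_{i-1} + q_{i-2} with p_{-2}=0, p_{-1}=1, q_{-2}=1, q_{-1}=0:
  i=0: a_0=1, p_0 = 1*1 + 0 = 1, q_0 = 1*0 + 1 = 1.
  i=1: a_1=6, p_1 = 6*1 + 1 = 7, q_1 = 6*1 + 0 = 6.
  i=2: a_2=6, p_2 = 6*7 + 1 = 43, q_2 = 6*6 + 1 = 37.
  i=3: a_3=10, p_3 = 10*43 + 7 = 437, q_3 = 10*37 + 6 = 376.
  i=4: a_4=8, p_4 = 8*437 + 43 = 3539, q_4 = 8*376 + 37 = 3045.
  i=5: a_5=5, p_5 = 5*3539 + 437 = 18132, q_5 = 5*3045 + 376 = 15601.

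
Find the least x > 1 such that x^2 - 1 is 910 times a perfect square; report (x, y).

First expand sqrt(910) as a continued fraction. With x_i = (sqrt(910) + m_i)/d_i and (m_0, d_0) = (0, 1): a_0 = floor(sqrt(910)) = 30, since 30^2 = 900 <= 910 < 961 = 31^2.
Iterate m_{i+1} = d_i*a_i - m_i, d_{i+1} = (910 - m_{i+1}^2)/d_i, a_{i+1} = floor((a_0 + m_{i+1})/d_{i+1}):
  m_1 = 1*30 - 0 = 30, d_1 = (910 - 30^2)/1 = 10/1 = 10, a_1 = floor((30 + 30)/10) = 6.
  m_2 = 10*6 - 30 = 30, d_2 = (910 - 30^2)/10 = 10/10 = 1, a_2 = floor((30 + 30)/1) = 60.
  m_3 = 1*60 - 30 = 30, d_3 = (910 - 30^2)/1 = 10/1 = 10: (m_3, d_3) = (m_1, d_1) = (30, 10), so from here the quotients repeat a_1, a_2; the period length is 2.
So sqrt(910) = [30; (6, 60)] with period length k = 2.
k is even, so the fundamental solution of x^2 - 910y^2 = 1 is (p_{k-1}, q_{k-1}) = (p_1, q_1); compute convergents through index 1.
Convergents (p_i = a_i*p_{i-1} + p_{i-2}, q_i = a_i*q_{i-1} + q_{i-2} with p_{-2}=0, p_{-1}=1, q_{-2}=1, q_{-1}=0):
  i=0: a_0=30, p_0 = 30*1 + 0 = 30, q_0 = 30*0 + 1 = 1.
  i=1: a_1=6, p_1 = 6*30 + 1 = 181, q_1 = 6*1 + 0 = 6.
Check: 181^2 - 910*6^2 = 32761 - 32760 = 1, so (x, y) = (181, 6) solves the equation, and by the theorem it is the least positive solution.

(x, y) = (181, 6)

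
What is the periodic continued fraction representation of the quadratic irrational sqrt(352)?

[18; (1, 3, 5, 9, 5, 3, 1, 36)]

Write x_i = (sqrt(352) + m_i)/d_i with (m_0, d_0) = (0, 1). a_0 = floor(sqrt(352)) = 18, since 18^2 = 324 <= 352 < 361 = 19^2.
Iterate m_{i+1} = d_i*a_i - m_i, d_{i+1} = (352 - m_{i+1}^2)/d_i, a_{i+1} = floor((a_0 + m_{i+1})/d_{i+1}):
  m_1 = 1*18 - 0 = 18, d_1 = (352 - 18^2)/1 = 28/1 = 28, a_1 = floor((18 + 18)/28) = 1.
  m_2 = 28*1 - 18 = 10, d_2 = (352 - 10^2)/28 = 252/28 = 9, a_2 = floor((18 + 10)/9) = 3.
  m_3 = 9*3 - 10 = 17, d_3 = (352 - 17^2)/9 = 63/9 = 7, a_3 = floor((18 + 17)/7) = 5.
  m_4 = 7*5 - 17 = 18, d_4 = (352 - 18^2)/7 = 28/7 = 4, a_4 = floor((18 + 18)/4) = 9.
  m_5 = 4*9 - 18 = 18, d_5 = (352 - 18^2)/4 = 28/4 = 7, a_5 = floor((18 + 18)/7) = 5.
  m_6 = 7*5 - 18 = 17, d_6 = (352 - 17^2)/7 = 63/7 = 9, a_6 = floor((18 + 17)/9) = 3.
  m_7 = 9*3 - 17 = 10, d_7 = (352 - 10^2)/9 = 252/9 = 28, a_7 = floor((18 + 10)/28) = 1.
  m_8 = 28*1 - 10 = 18, d_8 = (352 - 18^2)/28 = 28/28 = 1, a_8 = floor((18 + 18)/1) = 36.
  m_9 = 1*36 - 18 = 18, d_9 = (352 - 18^2)/1 = 28/1 = 28: (m_9, d_9) = (m_1, d_1) = (18, 28), so from here the quotients repeat a_1, ..., a_8; the period length is 8.
Hence the expansion of sqrt(352) is a_0 = 18 followed by the repeating block 1, 3, 5, 9, 5, 3, 1, 36 (period 8).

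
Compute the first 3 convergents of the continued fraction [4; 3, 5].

Using the convergent recurrence p_i = a_i*p_{i-1} + p_{i-2}, q_i = a_i*q_{i-1} + q_{i-2} with p_{-2}=0, p_{-1}=1, q_{-2}=1, q_{-1}=0:
  i=0: a_0=4, p_0 = 4*1 + 0 = 4, q_0 = 4*0 + 1 = 1.
  i=1: a_1=3, p_1 = 3*4 + 1 = 13, q_1 = 3*1 + 0 = 3.
  i=2: a_2=5, p_2 = 5*13 + 4 = 69, q_2 = 5*3 + 1 = 16.

4/1, 13/3, 69/16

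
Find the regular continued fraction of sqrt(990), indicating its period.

Write x_i = (sqrt(990) + m_i)/d_i with (m_0, d_0) = (0, 1). a_0 = floor(sqrt(990)) = 31, since 31^2 = 961 <= 990 < 1024 = 32^2.
Iterate m_{i+1} = d_i*a_i - m_i, d_{i+1} = (990 - m_{i+1}^2)/d_i, a_{i+1} = floor((a_0 + m_{i+1})/d_{i+1}):
  m_1 = 1*31 - 0 = 31, d_1 = (990 - 31^2)/1 = 29/1 = 29, a_1 = floor((31 + 31)/29) = 2.
  m_2 = 29*2 - 31 = 27, d_2 = (990 - 27^2)/29 = 261/29 = 9, a_2 = floor((31 + 27)/9) = 6.
  m_3 = 9*6 - 27 = 27, d_3 = (990 - 27^2)/9 = 261/9 = 29, a_3 = floor((31 + 27)/29) = 2.
  m_4 = 29*2 - 27 = 31, d_4 = (990 - 31^2)/29 = 29/29 = 1, a_4 = floor((31 + 31)/1) = 62.
  m_5 = 1*62 - 31 = 31, d_5 = (990 - 31^2)/1 = 29/1 = 29: (m_5, d_5) = (m_1, d_1) = (31, 29), so from here the quotients repeat a_1, ..., a_4; the period length is 4.
Hence the expansion of sqrt(990) is a_0 = 31 followed by the repeating block 2, 6, 2, 62 (period 4).

[31; (2, 6, 2, 62)]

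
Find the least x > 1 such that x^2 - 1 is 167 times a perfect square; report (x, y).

(x, y) = (168, 13)

First expand sqrt(167) as a continued fraction. With x_i = (sqrt(167) + m_i)/d_i and (m_0, d_0) = (0, 1): a_0 = floor(sqrt(167)) = 12, since 12^2 = 144 <= 167 < 169 = 13^2.
Iterate m_{i+1} = d_i*a_i - m_i, d_{i+1} = (167 - m_{i+1}^2)/d_i, a_{i+1} = floor((a_0 + m_{i+1})/d_{i+1}):
  m_1 = 1*12 - 0 = 12, d_1 = (167 - 12^2)/1 = 23/1 = 23, a_1 = floor((12 + 12)/23) = 1.
  m_2 = 23*1 - 12 = 11, d_2 = (167 - 11^2)/23 = 46/23 = 2, a_2 = floor((12 + 11)/2) = 11.
  m_3 = 2*11 - 11 = 11, d_3 = (167 - 11^2)/2 = 46/2 = 23, a_3 = floor((12 + 11)/23) = 1.
  m_4 = 23*1 - 11 = 12, d_4 = (167 - 12^2)/23 = 23/23 = 1, a_4 = floor((12 + 12)/1) = 24.
  m_5 = 1*24 - 12 = 12, d_5 = (167 - 12^2)/1 = 23/1 = 23: (m_5, d_5) = (m_1, d_1) = (12, 23), so from here the quotients repeat a_1, ..., a_4; the period length is 4.
So sqrt(167) = [12; (1, 11, 1, 24)] with period length k = 4.
k is even, so the fundamental solution of x^2 - 167y^2 = 1 is (p_{k-1}, q_{k-1}) = (p_3, q_3); compute convergents through index 3.
Convergents (p_i = a_i*p_{i-1} + p_{i-2}, q_i = a_i*q_{i-1} + q_{i-2} with p_{-2}=0, p_{-1}=1, q_{-2}=1, q_{-1}=0):
  i=0: a_0=12, p_0 = 12*1 + 0 = 12, q_0 = 12*0 + 1 = 1.
  i=1: a_1=1, p_1 = 1*12 + 1 = 13, q_1 = 1*1 + 0 = 1.
  i=2: a_2=11, p_2 = 11*13 + 12 = 155, q_2 = 11*1 + 1 = 12.
  i=3: a_3=1, p_3 = 1*155 + 13 = 168, q_3 = 1*12 + 1 = 13.
Check: 168^2 - 167*13^2 = 28224 - 28223 = 1, so (x, y) = (168, 13) solves the equation, and by the theorem it is the least positive solution.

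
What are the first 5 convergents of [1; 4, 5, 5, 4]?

Using the convergent recurrence p_i = a_i*p_{i-1} + p_{i-2}, q_i = a_i*q_{i-1} + q_{i-2} with p_{-2}=0, p_{-1}=1, q_{-2}=1, q_{-1}=0:
  i=0: a_0=1, p_0 = 1*1 + 0 = 1, q_0 = 1*0 + 1 = 1.
  i=1: a_1=4, p_1 = 4*1 + 1 = 5, q_1 = 4*1 + 0 = 4.
  i=2: a_2=5, p_2 = 5*5 + 1 = 26, q_2 = 5*4 + 1 = 21.
  i=3: a_3=5, p_3 = 5*26 + 5 = 135, q_3 = 5*21 + 4 = 109.
  i=4: a_4=4, p_4 = 4*135 + 26 = 566, q_4 = 4*109 + 21 = 457.

1/1, 5/4, 26/21, 135/109, 566/457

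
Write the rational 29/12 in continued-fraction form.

[2; 2, 2, 2]

Run the Euclidean algorithm on 29 and 12; the successive quotients are the partial quotients a_0, a_1, ... (each step inverts the fractional part left over by the previous one):
  29 = 2*12 + 5, so a_0 = 2.
  12 = 2*5 + 2, so a_1 = 2.
  5 = 2*2 + 1, so a_2 = 2.
  2 = 2*1 + 0, so a_3 = 2.
The remainder reaches 0 after 4 divisions, so the expansion has 4 partial quotients, read off in order.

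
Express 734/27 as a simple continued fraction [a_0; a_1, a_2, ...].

[27; 5, 2, 2]

Run the Euclidean algorithm on 734 and 27; the successive quotients are the partial quotients a_0, a_1, ... (each step inverts the fractional part left over by the previous one):
  734 = 27*27 + 5, so a_0 = 27.
  27 = 5*5 + 2, so a_1 = 5.
  5 = 2*2 + 1, so a_2 = 2.
  2 = 2*1 + 0, so a_3 = 2.
The remainder reaches 0 after 4 divisions, so the expansion has 4 partial quotients, read off in order.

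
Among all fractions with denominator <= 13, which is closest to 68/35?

Expand x = 68/35 as a continued fraction with the Euclidean algorithm:
  68 = 1*35 + 33, so a_0 = 1.
  35 = 1*33 + 2, so a_1 = 1.
  33 = 16*2 + 1, so a_2 = 16.
  2 = 2*1 + 0, so a_3 = 2.
so x = [1; 1, 16, 2].
Convergents (p_i = a_i*p_{i-1} + p_{i-2}, q_i = a_i*q_{i-1} + q_{i-2} with p_{-2}=0, p_{-1}=1, q_{-2}=1, q_{-1}=0), until the denominator exceeds 13:
  i=0: a_0=1, p_0 = 1*1 + 0 = 1, q_0 = 1*0 + 1 = 1.
  i=1: a_1=1, p_1 = 1*1 + 1 = 2, q_1 = 1*1 + 0 = 1.
  i=2: a_2=16, p_2 = 16*2 + 1 = 33, q_2 = 16*1 + 1 = 17.
q_2 = 17 > 13, so the last convergent with denominator <= 13 is p_1/q_1 = 2/1.
The closest fraction with denominator <= 13 is either p_1/q_1 or the intermediate fraction (k*p_1 + p_0)/(k*q_1 + q_0) with the largest k >= 1 whose denominator stays <= 13; these approach x as k grows, and every other convergent or intermediate fraction in range is farther away.
Largest k: floor((13 - q_0)/q_1) = floor((13 - 1)/1) = 12.
That gives (12*2 + 1)/(12*1 + 1) = 25/13.
Compare the errors: |x - 2/1| = |68*1 - 2*35|/(35*1) = 2/35, and |x - 25/13| = |68*13 - 25*35|/(35*13) = 9/455.
Cross-multiplying, 9*35 = 315 < 910 = 2*455, so 9/455 is smaller: the intermediate fraction 25/13 is closer to x than 2/1.

25/13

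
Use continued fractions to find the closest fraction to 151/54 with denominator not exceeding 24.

Expand x = 151/54 as a continued fraction with the Euclidean algorithm:
  151 = 2*54 + 43, so a_0 = 2.
  54 = 1*43 + 11, so a_1 = 1.
  43 = 3*11 + 10, so a_2 = 3.
  11 = 1*10 + 1, so a_3 = 1.
  10 = 10*1 + 0, so a_4 = 10.
so x = [2; 1, 3, 1, 10].
Convergents (p_i = a_i*p_{i-1} + p_{i-2}, q_i = a_i*q_{i-1} + q_{i-2} with p_{-2}=0, p_{-1}=1, q_{-2}=1, q_{-1}=0), until the denominator exceeds 24:
  i=0: a_0=2, p_0 = 2*1 + 0 = 2, q_0 = 2*0 + 1 = 1.
  i=1: a_1=1, p_1 = 1*2 + 1 = 3, q_1 = 1*1 + 0 = 1.
  i=2: a_2=3, p_2 = 3*3 + 2 = 11, q_2 = 3*1 + 1 = 4.
  i=3: a_3=1, p_3 = 1*11 + 3 = 14, q_3 = 1*4 + 1 = 5.
  i=4: a_4=10, p_4 = 10*14 + 11 = 151, q_4 = 10*5 + 4 = 54.
q_4 = 54 > 24, so the last convergent with denominator <= 24 is p_3/q_3 = 14/5.
The closest fraction with denominator <= 24 is either p_3/q_3 or the intermediate fraction (k*p_3 + p_2)/(k*q_3 + q_2) with the largest k >= 1 whose denominator stays <= 24; these approach x as k grows, and every other convergent or intermediate fraction in range is farther away.
Largest k: floor((24 - q_2)/q_3) = floor((24 - 4)/5) = 4.
That gives (4*14 + 11)/(4*5 + 4) = 67/24.
Compare the errors: |x - 14/5| = |151*5 - 14*54|/(54*5) = 1/270, and |x - 67/24| = |151*24 - 67*54|/(54*24) = 6/1296.
Cross-multiplying, 1*1296 = 1296 < 1620 = 6*270, so 1/270 is smaller: the convergent 14/5 is closer to x than 67/24.

14/5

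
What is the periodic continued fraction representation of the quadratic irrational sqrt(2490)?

Write x_i = (sqrt(2490) + m_i)/d_i with (m_0, d_0) = (0, 1). a_0 = floor(sqrt(2490)) = 49, since 49^2 = 2401 <= 2490 < 2500 = 50^2.
Iterate m_{i+1} = d_i*a_i - m_i, d_{i+1} = (2490 - m_{i+1}^2)/d_i, a_{i+1} = floor((a_0 + m_{i+1})/d_{i+1}):
  m_1 = 1*49 - 0 = 49, d_1 = (2490 - 49^2)/1 = 89/1 = 89, a_1 = floor((49 + 49)/89) = 1.
  m_2 = 89*1 - 49 = 40, d_2 = (2490 - 40^2)/89 = 890/89 = 10, a_2 = floor((49 + 40)/10) = 8.
  m_3 = 10*8 - 40 = 40, d_3 = (2490 - 40^2)/10 = 890/10 = 89, a_3 = floor((49 + 40)/89) = 1.
  m_4 = 89*1 - 40 = 49, d_4 = (2490 - 49^2)/89 = 89/89 = 1, a_4 = floor((49 + 49)/1) = 98.
  m_5 = 1*98 - 49 = 49, d_5 = (2490 - 49^2)/1 = 89/1 = 89: (m_5, d_5) = (m_1, d_1) = (49, 89), so from here the quotients repeat a_1, ..., a_4; the period length is 4.
Hence the expansion of sqrt(2490) is a_0 = 49 followed by the repeating block 1, 8, 1, 98 (period 4).

[49; (1, 8, 1, 98)]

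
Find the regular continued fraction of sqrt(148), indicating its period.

Write x_i = (sqrt(148) + m_i)/d_i with (m_0, d_0) = (0, 1). a_0 = floor(sqrt(148)) = 12, since 12^2 = 144 <= 148 < 169 = 13^2.
Iterate m_{i+1} = d_i*a_i - m_i, d_{i+1} = (148 - m_{i+1}^2)/d_i, a_{i+1} = floor((a_0 + m_{i+1})/d_{i+1}):
  m_1 = 1*12 - 0 = 12, d_1 = (148 - 12^2)/1 = 4/1 = 4, a_1 = floor((12 + 12)/4) = 6.
  m_2 = 4*6 - 12 = 12, d_2 = (148 - 12^2)/4 = 4/4 = 1, a_2 = floor((12 + 12)/1) = 24.
  m_3 = 1*24 - 12 = 12, d_3 = (148 - 12^2)/1 = 4/1 = 4: (m_3, d_3) = (m_1, d_1) = (12, 4), so from here the quotients repeat a_1, a_2; the period length is 2.
Hence the expansion of sqrt(148) is a_0 = 12 followed by the repeating block 6, 24 (period 2).

[12; (6, 24)]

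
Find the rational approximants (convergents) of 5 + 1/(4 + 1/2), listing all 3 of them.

5/1, 21/4, 47/9

Using the convergent recurrence p_i = a_i*p_{i-1} + p_{i-2}, q_i = a_i*q_{i-1} + q_{i-2} with p_{-2}=0, p_{-1}=1, q_{-2}=1, q_{-1}=0:
  i=0: a_0=5, p_0 = 5*1 + 0 = 5, q_0 = 5*0 + 1 = 1.
  i=1: a_1=4, p_1 = 4*5 + 1 = 21, q_1 = 4*1 + 0 = 4.
  i=2: a_2=2, p_2 = 2*21 + 5 = 47, q_2 = 2*4 + 1 = 9.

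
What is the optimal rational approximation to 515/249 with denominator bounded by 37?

Expand x = 515/249 as a continued fraction with the Euclidean algorithm:
  515 = 2*249 + 17, so a_0 = 2.
  249 = 14*17 + 11, so a_1 = 14.
  17 = 1*11 + 6, so a_2 = 1.
  11 = 1*6 + 5, so a_3 = 1.
  6 = 1*5 + 1, so a_4 = 1.
  5 = 5*1 + 0, so a_5 = 5.
so x = [2; 14, 1, 1, 1, 5].
Convergents (p_i = a_i*p_{i-1} + p_{i-2}, q_i = a_i*q_{i-1} + q_{i-2} with p_{-2}=0, p_{-1}=1, q_{-2}=1, q_{-1}=0), until the denominator exceeds 37:
  i=0: a_0=2, p_0 = 2*1 + 0 = 2, q_0 = 2*0 + 1 = 1.
  i=1: a_1=14, p_1 = 14*2 + 1 = 29, q_1 = 14*1 + 0 = 14.
  i=2: a_2=1, p_2 = 1*29 + 2 = 31, q_2 = 1*14 + 1 = 15.
  i=3: a_3=1, p_3 = 1*31 + 29 = 60, q_3 = 1*15 + 14 = 29.
  i=4: a_4=1, p_4 = 1*60 + 31 = 91, q_4 = 1*29 + 15 = 44.
q_4 = 44 > 37, so the last convergent with denominator <= 37 is p_3/q_3 = 60/29.
The closest fraction with denominator <= 37 is either p_3/q_3 or the intermediate fraction (k*p_3 + p_2)/(k*q_3 + q_2) with the largest k >= 1 whose denominator stays <= 37; these approach x as k grows, and every other convergent or intermediate fraction in range is farther away.
Largest k: floor((37 - q_2)/q_3) = floor((37 - 15)/29) = 0.
Since k = 0, no intermediate fraction beyond p_3/q_3 has denominator <= 37, so the convergent 60/29 is the closest (its error is |515*29 - 60*249|/(249*29) = 5/7221).

60/29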